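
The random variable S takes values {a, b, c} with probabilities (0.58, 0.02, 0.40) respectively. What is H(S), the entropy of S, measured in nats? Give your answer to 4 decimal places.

H(S) = −Σ p·ln p.
  −(0.58)·ln(0.58) = 0.31594
  −(0.02)·ln(0.02) = 0.07824
  −(0.40)·ln(0.40) = 0.36652
Sum: 0.31594 + 0.07824 + 0.36652 = 0.7607 nats.

0.7607 nats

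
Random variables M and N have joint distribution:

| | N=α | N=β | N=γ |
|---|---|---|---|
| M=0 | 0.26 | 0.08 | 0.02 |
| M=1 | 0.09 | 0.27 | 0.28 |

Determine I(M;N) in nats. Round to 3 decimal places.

0.192 nats

Marginals: p(M) = (0.3600, 0.6400), p(N) = (0.3500, 0.3500, 0.3000).
I(M;N) = H(M) + H(N) − H(M,N).
H(M) = 0.6534, H(N) = 1.0961, H(M,N) = 1.5572.
I(M;N) = 0.6534 + 1.0961 − 1.5572 = 0.192 nats.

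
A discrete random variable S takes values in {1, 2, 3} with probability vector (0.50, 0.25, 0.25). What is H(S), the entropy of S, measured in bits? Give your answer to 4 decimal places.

1.5000 bits

H(S) = −Σ p·log₂ p.
  −(0.50)·log₂(0.50) = 0.50000
  −(0.25)·log₂(0.25) = 0.50000
  −(0.25)·log₂(0.25) = 0.50000
Sum: 0.50000 + 0.50000 + 0.50000 = 1.5000 bits.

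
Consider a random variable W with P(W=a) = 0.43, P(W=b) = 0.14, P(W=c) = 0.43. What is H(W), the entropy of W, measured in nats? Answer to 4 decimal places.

H(W) = −Σ p·ln p.
  −(0.43)·ln(0.43) = 0.36291
  −(0.14)·ln(0.14) = 0.27526
  −(0.43)·ln(0.43) = 0.36291
Sum: 0.36291 + 0.27526 + 0.36291 = 1.0011 nats.

1.0011 nats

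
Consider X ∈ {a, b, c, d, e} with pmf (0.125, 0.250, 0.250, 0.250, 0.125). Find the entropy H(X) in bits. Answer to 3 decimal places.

2.250 bits

H(X) = −Σ p·log₂ p.
  −(0.125)·log₂(0.125) = 0.3750
  −(0.250)·log₂(0.250) = 0.5000
  −(0.250)·log₂(0.250) = 0.5000
  −(0.250)·log₂(0.250) = 0.5000
  −(0.125)·log₂(0.125) = 0.3750
Sum: 0.3750 + 0.5000 + 0.5000 + 0.5000 + 0.3750 = 2.250 bits.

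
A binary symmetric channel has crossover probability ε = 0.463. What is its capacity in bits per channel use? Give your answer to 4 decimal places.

0.0040 bits

Binary symmetric channel: C = 1 − h₂(ε) where h₂ is the binary entropy function.
h₂(0.463) = −0.463·log₂0.463 − 0.537·log₂0.537 = 0.9960.
C = 1 − 0.9960 = 0.0040 bits per channel use.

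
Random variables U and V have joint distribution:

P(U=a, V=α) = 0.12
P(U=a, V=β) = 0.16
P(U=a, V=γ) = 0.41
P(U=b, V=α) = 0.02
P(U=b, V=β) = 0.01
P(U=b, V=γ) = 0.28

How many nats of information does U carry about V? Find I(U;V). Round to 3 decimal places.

0.058 nats

Marginals: p(U) = (0.6900, 0.3100), p(V) = (0.1400, 0.1700, 0.6900).
I(U;V) = Σ p(x,y)·ln[p(x,y)/(p(x)p(y))].
  (a,α): 0.12·ln(1.2422) = 0.0260
  (a,β): 0.16·ln(1.3640) = 0.0497
  (a,γ): 0.41·ln(0.8612) = -0.0613
  (b,α): 0.02·ln(0.4608) = -0.0155
  (b,β): 0.01·ln(0.1898) = -0.0166
  (b,γ): 0.28·ln(1.3090) = 0.0754
Sum = 0.058 nats.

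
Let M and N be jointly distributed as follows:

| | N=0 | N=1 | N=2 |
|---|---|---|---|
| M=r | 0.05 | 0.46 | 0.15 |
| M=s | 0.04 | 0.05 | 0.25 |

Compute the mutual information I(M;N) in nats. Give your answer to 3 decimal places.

0.151 nats

Marginals: p(M) = (0.6600, 0.3400), p(N) = (0.0900, 0.5100, 0.4000).
I(M;N) = Σ p(x,y)·ln[p(x,y)/(p(x)p(y))].
  (r,0): 0.05·ln(0.8418) = -0.0086
  (r,1): 0.46·ln(1.3666) = 0.1437
  (r,2): 0.15·ln(0.5682) = -0.0848
  (s,0): 0.04·ln(1.3072) = 0.0107
  (s,1): 0.05·ln(0.2884) = -0.0622
  (s,2): 0.25·ln(1.8382) = 0.1522
Sum = 0.151 nats.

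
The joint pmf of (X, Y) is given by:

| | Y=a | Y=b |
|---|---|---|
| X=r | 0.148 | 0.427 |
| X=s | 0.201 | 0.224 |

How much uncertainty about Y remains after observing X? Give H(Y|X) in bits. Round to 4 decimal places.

Marginals: p(X) = (0.5750, 0.4250), p(Y) = (0.3490, 0.6510).
H(Y|X) = Σ p(X) · H(Y|X=·).
  X=r: p=0.5750, H(Y|X=r) = 0.8228
  X=s: p=0.4250, H(Y|X=s) = 0.9979
Weighted sum = 0.8972 bits.

0.8972 bits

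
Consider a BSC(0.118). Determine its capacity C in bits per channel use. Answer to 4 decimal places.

Binary symmetric channel: C = 1 − h₂(ε) where h₂ is the binary entropy function.
h₂(0.118) = −0.118·log₂0.118 − 0.882·log₂0.882 = 0.5236.
C = 1 − 0.5236 = 0.4764 bits per channel use.

0.4764 bits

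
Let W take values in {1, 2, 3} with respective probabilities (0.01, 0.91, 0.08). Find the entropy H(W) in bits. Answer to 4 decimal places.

H(W) = −Σ p·log₂ p.
  −(0.01)·log₂(0.01) = 0.06644
  −(0.91)·log₂(0.91) = 0.12382
  −(0.08)·log₂(0.08) = 0.29151
Sum: 0.06644 + 0.12382 + 0.29151 = 0.4818 bits.

0.4818 bits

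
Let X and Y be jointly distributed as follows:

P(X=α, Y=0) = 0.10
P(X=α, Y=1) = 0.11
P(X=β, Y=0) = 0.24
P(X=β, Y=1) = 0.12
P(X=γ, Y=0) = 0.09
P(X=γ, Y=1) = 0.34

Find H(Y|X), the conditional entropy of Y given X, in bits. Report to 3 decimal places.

0.859 bits

Chain rule: H(Y|X) = H(X,Y) − H(X).
Marginals: p(X) = (0.2100, 0.3600, 0.4300), p(Y) = (0.4300, 0.5700).
H(X,Y) = 2.3855 bits; H(X) = 1.5270 bits.
H(Y|X) = 2.3855 − 1.5270 = 0.859 bits.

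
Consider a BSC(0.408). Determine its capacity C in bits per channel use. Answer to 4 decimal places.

Binary symmetric channel: C = 1 − h₂(ε) where h₂ is the binary entropy function.
h₂(0.408) = −0.408·log₂0.408 − 0.592·log₂0.592 = 0.9754.
C = 1 − 0.9754 = 0.0246 bits per channel use.

0.0246 bits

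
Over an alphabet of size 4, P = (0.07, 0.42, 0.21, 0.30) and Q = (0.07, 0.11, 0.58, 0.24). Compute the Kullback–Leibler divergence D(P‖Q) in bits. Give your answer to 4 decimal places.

D(P‖Q) = Σ p·log₂(p/q).
  0.07·log₂(0.07/0.07) = 0.00000
  0.42·log₂(0.42/0.11) = 0.81181
  0.21·log₂(0.21/0.58) = -0.30779
  0.30·log₂(0.30/0.24) = 0.09658
D(P‖Q) = 0.6006 bits.

0.6006 bits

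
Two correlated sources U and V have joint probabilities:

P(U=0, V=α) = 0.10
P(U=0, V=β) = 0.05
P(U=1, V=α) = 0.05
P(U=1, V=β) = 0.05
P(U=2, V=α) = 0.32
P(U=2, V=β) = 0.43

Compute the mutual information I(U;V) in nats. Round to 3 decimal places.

Marginals: p(U) = (0.1500, 0.1000, 0.7500), p(V) = (0.4700, 0.5300).
I(U;V) = Σ p(x,y)·ln[p(x,y)/(p(x)p(y))].
  (0,α): 0.10·ln(1.4184) = 0.0350
  (0,β): 0.05·ln(0.6289) = -0.0232
  (1,α): 0.05·ln(1.0638) = 0.0031
  (1,β): 0.05·ln(0.9434) = -0.0029
  (2,α): 0.32·ln(0.9078) = -0.0310
  (2,β): 0.43·ln(1.0818) = 0.0338
Sum = 0.015 nats.

0.015 nats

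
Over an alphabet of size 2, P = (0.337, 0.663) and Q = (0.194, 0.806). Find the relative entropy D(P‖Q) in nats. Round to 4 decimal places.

D(P‖Q) = Σ p·ln(p/q).
  0.337·ln(0.337/0.194) = 0.18610
  0.663·ln(0.663/0.806) = -0.12949
D(P‖Q) = 0.0566 nats.

0.0566 nats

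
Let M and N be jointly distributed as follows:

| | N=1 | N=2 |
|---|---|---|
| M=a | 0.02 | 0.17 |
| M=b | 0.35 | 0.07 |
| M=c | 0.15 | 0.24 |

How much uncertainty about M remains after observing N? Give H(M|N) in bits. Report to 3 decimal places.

1.252 bits

Chain rule: H(M|N) = H(M,N) − H(N).
Marginals: p(M) = (0.1900, 0.4200, 0.3900), p(N) = (0.5200, 0.4800).
H(M,N) = 2.2508 bits; H(N) = 0.9988 bits.
H(M|N) = 2.2508 − 0.9988 = 1.252 bits.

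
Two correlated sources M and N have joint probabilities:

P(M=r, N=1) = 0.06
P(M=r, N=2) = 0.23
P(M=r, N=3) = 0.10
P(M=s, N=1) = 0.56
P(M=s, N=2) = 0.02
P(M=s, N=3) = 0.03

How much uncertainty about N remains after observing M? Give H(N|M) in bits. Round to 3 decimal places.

0.832 bits

Chain rule: H(N|M) = H(M,N) − H(M).
Marginals: p(M) = (0.3900, 0.6100), p(N) = (0.6200, 0.2500, 0.1300).
H(M,N) = 1.7965 bits; H(M) = 0.9648 bits.
H(N|M) = 1.7965 − 0.9648 = 0.832 bits.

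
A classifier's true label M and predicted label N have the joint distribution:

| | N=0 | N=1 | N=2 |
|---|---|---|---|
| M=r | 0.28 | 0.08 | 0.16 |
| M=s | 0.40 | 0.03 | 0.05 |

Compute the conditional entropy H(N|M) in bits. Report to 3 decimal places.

Marginals: p(M) = (0.5200, 0.4800), p(N) = (0.6800, 0.1100, 0.2100).
H(N|M) = Σ p(M) · H(N|M=·).
  M=r: p=0.5200, H(N|M=r) = 1.4196
  M=s: p=0.4800, H(N|M=s) = 0.8091
Weighted sum = 1.127 bits.

1.127 bits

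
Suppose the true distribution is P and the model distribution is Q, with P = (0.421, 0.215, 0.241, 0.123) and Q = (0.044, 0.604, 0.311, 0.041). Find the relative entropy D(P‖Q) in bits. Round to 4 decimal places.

1.1576 bits

D(P‖Q) = Σ p·log₂(p/q).
  0.421·log₂(0.421/0.044) = 1.37172
  0.215·log₂(0.215/0.604) = -0.32040
  0.241·log₂(0.241/0.311) = -0.08866
  0.123·log₂(0.123/0.041) = 0.19495
D(P‖Q) = 1.1576 bits.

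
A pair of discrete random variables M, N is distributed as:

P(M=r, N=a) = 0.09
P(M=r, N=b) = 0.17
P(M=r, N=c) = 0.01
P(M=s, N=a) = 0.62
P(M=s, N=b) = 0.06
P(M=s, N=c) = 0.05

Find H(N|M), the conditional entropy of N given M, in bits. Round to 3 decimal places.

Chain rule: H(N|M) = H(M,N) − H(M).
Marginals: p(M) = (0.2700, 0.7300), p(N) = (0.7100, 0.2300, 0.0600).
H(M,N) = 1.7009 bits; H(M) = 0.8415 bits.
H(N|M) = 1.7009 − 0.8415 = 0.859 bits.

0.859 bits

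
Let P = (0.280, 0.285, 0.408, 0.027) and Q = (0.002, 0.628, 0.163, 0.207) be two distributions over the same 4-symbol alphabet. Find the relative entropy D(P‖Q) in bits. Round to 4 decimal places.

2.1321 bits

D(P‖Q) = Σ p·log₂(p/q).
  0.280·log₂(0.280/0.002) = 1.99620
  0.285·log₂(0.285/0.628) = -0.32484
  0.408·log₂(0.408/0.163) = 0.54007
  0.027·log₂(0.027/0.207) = -0.07934
D(P‖Q) = 2.1321 bits.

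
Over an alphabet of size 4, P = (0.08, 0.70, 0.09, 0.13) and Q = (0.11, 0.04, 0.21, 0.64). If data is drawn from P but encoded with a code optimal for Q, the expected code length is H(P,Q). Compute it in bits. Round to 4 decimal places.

H(P,Q) = −Σ p·log₂ q.
  −0.08·log₂(0.11) = 0.25475
  −0.70·log₂(0.04) = 3.25070
  −0.09·log₂(0.21) = 0.20264
  −0.13·log₂(0.64) = 0.08370
H(P,Q) = 3.7918 bits.

3.7918 bits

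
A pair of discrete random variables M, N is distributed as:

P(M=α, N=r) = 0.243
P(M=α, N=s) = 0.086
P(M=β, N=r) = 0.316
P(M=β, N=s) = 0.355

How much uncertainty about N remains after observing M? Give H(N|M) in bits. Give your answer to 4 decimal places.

0.9421 bits

Chain rule: H(N|M) = H(M,N) − H(M).
Marginals: p(M) = (0.3290, 0.6710), p(N) = (0.5590, 0.4410).
H(M,N) = 1.8560 bits; H(M) = 0.9139 bits.
H(N|M) = 1.8560 − 0.9139 = 0.9421 bits.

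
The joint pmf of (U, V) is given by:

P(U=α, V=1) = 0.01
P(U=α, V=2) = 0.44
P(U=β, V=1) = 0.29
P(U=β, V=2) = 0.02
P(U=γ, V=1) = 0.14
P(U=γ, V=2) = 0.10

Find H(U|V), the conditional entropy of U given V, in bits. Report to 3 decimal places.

Marginals: p(U) = (0.4500, 0.3100, 0.2400), p(V) = (0.4400, 0.5600).
H(U|V) = Σ p(V) · H(U|V=·).
  V=1: p=0.4400, H(U|V=1) = 1.0461
  V=2: p=0.5600, H(U|V=2) = 0.8889
Weighted sum = 0.958 bits.

0.958 bits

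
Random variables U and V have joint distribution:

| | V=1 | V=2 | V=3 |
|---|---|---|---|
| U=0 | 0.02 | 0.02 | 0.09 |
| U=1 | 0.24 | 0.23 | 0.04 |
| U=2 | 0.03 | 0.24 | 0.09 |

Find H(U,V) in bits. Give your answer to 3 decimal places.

2.665 bits

H(U,V) = −Σ p(x,y)·log₂ p(x,y) over all 9 cells.
  cell (0,1): −0.02·log₂0.02 = 0.1129
  cell (0,2): −0.02·log₂0.02 = 0.1129
  cell (0,3): −0.09·log₂0.09 = 0.3127
  cell (1,1): −0.24·log₂0.24 = 0.4941
  cell (1,2): −0.23·log₂0.23 = 0.4877
  cell (1,3): −0.04·log₂0.04 = 0.1858
  cell (2,1): −0.03·log₂0.03 = 0.1518
  cell (2,2): −0.24·log₂0.24 = 0.4941
  cell (2,3): −0.09·log₂0.09 = 0.3127
Sum = 2.665 bits.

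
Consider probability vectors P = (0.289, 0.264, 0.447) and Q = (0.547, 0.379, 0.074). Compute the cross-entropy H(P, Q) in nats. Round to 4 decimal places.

1.5943 nats

H(P,Q) = −Σ p·ln q.
  −0.289·ln(0.547) = 0.17436
  −0.264·ln(0.379) = 0.25614
  −0.447·ln(0.074) = 1.16385
H(P,Q) = 1.5943 nats.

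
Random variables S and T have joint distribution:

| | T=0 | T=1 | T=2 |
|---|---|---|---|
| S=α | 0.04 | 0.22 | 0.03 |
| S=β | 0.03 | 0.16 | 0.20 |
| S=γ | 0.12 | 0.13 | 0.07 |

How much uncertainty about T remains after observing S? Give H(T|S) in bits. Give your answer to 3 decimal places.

Chain rule: H(T|S) = H(S,T) − H(S).
Marginals: p(S) = (0.2900, 0.3900, 0.3200), p(T) = (0.1900, 0.5100, 0.3000).
H(S,T) = 2.8755 bits; H(S) = 1.5737 bits.
H(T|S) = 2.8755 − 1.5737 = 1.302 bits.

1.302 bits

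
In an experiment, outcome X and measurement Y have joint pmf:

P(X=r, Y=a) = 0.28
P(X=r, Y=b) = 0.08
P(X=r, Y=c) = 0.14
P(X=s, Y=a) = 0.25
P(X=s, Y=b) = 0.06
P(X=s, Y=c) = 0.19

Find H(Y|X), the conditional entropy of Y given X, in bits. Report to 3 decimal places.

1.402 bits

Marginals: p(X) = (0.5000, 0.5000), p(Y) = (0.5300, 0.1400, 0.3300).
H(Y|X) = Σ p(X) · H(Y|X=·).
  X=r: p=0.5000, H(Y|X=r) = 1.4057
  X=s: p=0.5000, H(Y|X=s) = 1.3975
Weighted sum = 1.402 bits.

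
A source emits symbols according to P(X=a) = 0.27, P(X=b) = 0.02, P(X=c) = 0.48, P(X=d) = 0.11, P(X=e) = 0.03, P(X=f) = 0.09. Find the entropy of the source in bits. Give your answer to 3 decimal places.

H(X) = −Σ p·log₂ p.
  −(0.27)·log₂(0.27) = 0.5100
  −(0.02)·log₂(0.02) = 0.1129
  −(0.48)·log₂(0.48) = 0.5083
  −(0.11)·log₂(0.11) = 0.3503
  −(0.03)·log₂(0.03) = 0.1518
  −(0.09)·log₂(0.09) = 0.3127
Sum: 0.5100 + 0.1129 + 0.5083 + 0.3503 + 0.1518 + 0.3127 = 1.946 bits.

1.946 bits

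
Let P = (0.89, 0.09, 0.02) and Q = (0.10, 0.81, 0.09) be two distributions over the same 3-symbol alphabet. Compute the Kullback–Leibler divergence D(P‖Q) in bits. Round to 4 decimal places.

D(P‖Q) = Σ p·log₂(p/q).
  0.89·log₂(0.89/0.10) = 2.80689
  0.09·log₂(0.09/0.81) = -0.28529
  0.02·log₂(0.02/0.09) = -0.04340
D(P‖Q) = 2.4782 bits.

2.4782 bits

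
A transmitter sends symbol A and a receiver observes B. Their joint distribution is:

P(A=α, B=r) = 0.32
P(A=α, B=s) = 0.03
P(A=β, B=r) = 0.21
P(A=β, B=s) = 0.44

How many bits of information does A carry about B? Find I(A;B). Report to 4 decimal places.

Marginals: p(A) = (0.3500, 0.6500), p(B) = (0.5300, 0.4700).
I(A;B) = H(A) + H(B) − H(A,B).
H(A) = 0.9341, H(B) = 0.9974, H(A,B) = 1.6718.
I(A;B) = 0.9341 + 0.9974 − 1.6718 = 0.2597 bits.

0.2597 bits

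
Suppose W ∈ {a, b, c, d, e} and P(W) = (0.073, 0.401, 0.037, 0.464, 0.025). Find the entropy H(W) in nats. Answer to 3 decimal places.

1.128 nats

H(W) = −Σ p·ln p.
  −(0.073)·ln(0.073) = 0.1911
  −(0.401)·ln(0.401) = 0.3664
  −(0.037)·ln(0.037) = 0.1220
  −(0.464)·ln(0.464) = 0.3563
  −(0.025)·ln(0.025) = 0.0922
Sum: 0.1911 + 0.3664 + 0.1220 + 0.3563 + 0.0922 = 1.128 nats.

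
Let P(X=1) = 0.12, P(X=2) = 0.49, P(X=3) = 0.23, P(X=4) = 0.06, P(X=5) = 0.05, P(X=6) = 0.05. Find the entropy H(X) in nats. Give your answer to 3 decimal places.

1.410 nats

H(X) = −Σ p·ln p.
  −(0.12)·ln(0.12) = 0.2544
  −(0.49)·ln(0.49) = 0.3495
  −(0.23)·ln(0.23) = 0.3380
  −(0.06)·ln(0.06) = 0.1688
  −(0.05)·ln(0.05) = 0.1498
  −(0.05)·ln(0.05) = 0.1498
Sum: 0.2544 + 0.3495 + 0.3380 + 0.1688 + 0.1498 + 0.1498 = 1.410 nats.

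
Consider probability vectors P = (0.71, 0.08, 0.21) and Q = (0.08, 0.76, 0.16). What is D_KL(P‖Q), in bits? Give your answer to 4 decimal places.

2.0589 bits

D(P‖Q) = Σ p·log₂(p/q).
  0.71·log₂(0.71/0.08) = 2.23632
  0.08·log₂(0.08/0.76) = -0.25983
  0.21·log₂(0.21/0.16) = 0.08239
D(P‖Q) = 2.0589 bits.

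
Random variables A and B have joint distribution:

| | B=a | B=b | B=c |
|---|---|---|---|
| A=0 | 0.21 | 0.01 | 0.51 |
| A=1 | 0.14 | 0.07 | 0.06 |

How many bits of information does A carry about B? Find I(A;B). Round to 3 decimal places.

Marginals: p(A) = (0.7300, 0.2700), p(B) = (0.3500, 0.0800, 0.5700).
I(A;B) = Σ p(x,y)·log₂[p(x,y)/(p(x)p(y))].
  (0,a): 0.21·log₂(0.8219) = -0.0594
  (0,b): 0.01·log₂(0.1712) = -0.0255
  (0,c): 0.51·log₂(1.2257) = 0.1497
  (1,a): 0.14·log₂(1.4815) = 0.0794
  (1,b): 0.07·log₂(3.2407) = 0.1187
  (1,c): 0.06·log₂(0.3899) = -0.0815
Sum = 0.181 bits.

0.181 bits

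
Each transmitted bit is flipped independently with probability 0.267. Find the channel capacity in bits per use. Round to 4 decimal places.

0.1629 bits

Binary symmetric channel: C = 1 − h₂(ε) where h₂ is the binary entropy function.
h₂(0.267) = −0.267·log₂0.267 − 0.733·log₂0.733 = 0.8371.
C = 1 − 0.8371 = 0.1629 bits per channel use.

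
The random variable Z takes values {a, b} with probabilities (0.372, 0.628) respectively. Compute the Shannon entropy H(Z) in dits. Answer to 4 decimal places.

0.2866 dits

H(Z) = −Σ p·log₁₀ p.
  −(0.372)·log₁₀(0.372) = 0.15976
  −(0.628)·log₁₀(0.628) = 0.12688
Sum: 0.15976 + 0.12688 = 0.2866 dits.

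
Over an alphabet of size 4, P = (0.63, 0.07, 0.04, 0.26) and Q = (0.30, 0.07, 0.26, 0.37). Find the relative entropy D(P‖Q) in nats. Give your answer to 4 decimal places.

D(P‖Q) = Σ p·ln(p/q).
  0.63·ln(0.63/0.30) = 0.46742
  0.07·ln(0.07/0.07) = 0.00000
  0.04·ln(0.04/0.26) = -0.07487
  0.26·ln(0.26/0.37) = -0.09173
D(P‖Q) = 0.3008 nats.

0.3008 nats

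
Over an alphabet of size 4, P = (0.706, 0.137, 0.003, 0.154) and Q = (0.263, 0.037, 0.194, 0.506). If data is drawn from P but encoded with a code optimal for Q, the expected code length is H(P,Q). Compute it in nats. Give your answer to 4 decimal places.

H(P,Q) = −Σ p·ln q.
  −0.706·ln(0.263) = 0.94293
  −0.137·ln(0.037) = 0.45167
  −0.003·ln(0.194) = 0.00492
  −0.154·ln(0.506) = 0.10491
H(P,Q) = 1.5044 nats.

1.5044 nats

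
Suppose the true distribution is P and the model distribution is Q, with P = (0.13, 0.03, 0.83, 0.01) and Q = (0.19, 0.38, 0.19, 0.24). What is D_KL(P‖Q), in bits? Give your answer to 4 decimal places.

D(P‖Q) = Σ p·log₂(p/q).
  0.13·log₂(0.13/0.19) = -0.07117
  0.03·log₂(0.03/0.38) = -0.10989
  0.83·log₂(0.83/0.19) = 1.76550
  0.01·log₂(0.01/0.24) = -0.04585
D(P‖Q) = 1.5386 bits.

1.5386 bits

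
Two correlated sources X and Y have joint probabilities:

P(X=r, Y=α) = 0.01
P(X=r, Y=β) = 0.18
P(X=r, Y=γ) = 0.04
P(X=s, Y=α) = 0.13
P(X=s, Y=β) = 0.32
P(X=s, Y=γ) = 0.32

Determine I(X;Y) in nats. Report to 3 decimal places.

0.051 nats

Marginals: p(X) = (0.2300, 0.7700), p(Y) = (0.1400, 0.5000, 0.3600).
I(X;Y) = H(X) + H(Y) − H(X,Y).
H(X) = 0.5393, H(Y) = 0.9896, H(X,Y) = 1.4779.
I(X;Y) = 0.5393 + 0.9896 − 1.4779 = 0.051 nats.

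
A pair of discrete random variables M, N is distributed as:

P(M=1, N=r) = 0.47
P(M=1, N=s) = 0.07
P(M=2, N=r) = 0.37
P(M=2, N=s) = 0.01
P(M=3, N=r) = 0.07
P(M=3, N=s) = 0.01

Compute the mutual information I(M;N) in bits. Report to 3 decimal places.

0.026 bits

Marginals: p(M) = (0.5400, 0.3800, 0.0800), p(N) = (0.9100, 0.0900).
I(M;N) = Σ p(x,y)·log₂[p(x,y)/(p(x)p(y))].
  (1,r): 0.47·log₂(0.9565) = -0.0302
  (1,s): 0.07·log₂(1.4403) = 0.0368
  (2,r): 0.37·log₂(1.0700) = 0.0361
  (2,s): 0.01·log₂(0.2924) = -0.0177
  (3,r): 0.07·log₂(0.9615) = -0.0040
  (3,s): 0.01·log₂(1.3889) = 0.0047
Sum = 0.026 bits.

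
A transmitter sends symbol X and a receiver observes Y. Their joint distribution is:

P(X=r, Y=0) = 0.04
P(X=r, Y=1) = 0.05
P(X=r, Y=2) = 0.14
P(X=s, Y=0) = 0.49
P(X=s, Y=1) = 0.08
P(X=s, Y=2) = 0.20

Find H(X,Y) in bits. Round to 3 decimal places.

H(X,Y) = −Σ p(x,y)·log₂ p(x,y) over all 6 cells.
  cell (r,0): −0.04·log₂0.04 = 0.1858
  cell (r,1): −0.05·log₂0.05 = 0.2161
  cell (r,2): −0.14·log₂0.14 = 0.3971
  cell (s,0): −0.49·log₂0.49 = 0.5043
  cell (s,1): −0.08·log₂0.08 = 0.2915
  cell (s,2): −0.20·log₂0.20 = 0.4644
Sum = 2.059 bits.

2.059 bits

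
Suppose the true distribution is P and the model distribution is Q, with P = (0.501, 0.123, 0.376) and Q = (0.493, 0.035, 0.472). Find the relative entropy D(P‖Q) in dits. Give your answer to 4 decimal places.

D(P‖Q) = Σ p·log₁₀(p/q).
  0.501·log₁₀(0.501/0.493) = 0.00350
  0.123·log₁₀(0.123/0.035) = 0.06714
  0.376·log₁₀(0.376/0.472) = -0.03713
D(P‖Q) = 0.0335 dits.

0.0335 dits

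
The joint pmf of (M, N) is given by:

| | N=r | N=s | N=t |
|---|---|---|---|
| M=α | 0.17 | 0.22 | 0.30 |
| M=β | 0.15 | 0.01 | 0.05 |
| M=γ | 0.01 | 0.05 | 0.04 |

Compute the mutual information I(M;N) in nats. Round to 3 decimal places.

0.103 nats

Marginals: p(M) = (0.6900, 0.2100, 0.1000), p(N) = (0.3300, 0.2800, 0.3900).
I(M;N) = Σ p(x,y)·ln[p(x,y)/(p(x)p(y))].
  (α,r): 0.17·ln(0.7466) = -0.0497
  (α,s): 0.22·ln(1.1387) = 0.0286
  (α,t): 0.30·ln(1.1148) = 0.0326
  (β,r): 0.15·ln(2.1645) = 0.1158
  (β,s): 0.01·ln(0.1701) = -0.0177
  (β,t): 0.05·ln(0.6105) = -0.0247
  (γ,r): 0.01·ln(0.3030) = -0.0119
  (γ,s): 0.05·ln(1.7857) = 0.0290
  (γ,t): 0.04·ln(1.0256) = 0.0010
Sum = 0.103 nats.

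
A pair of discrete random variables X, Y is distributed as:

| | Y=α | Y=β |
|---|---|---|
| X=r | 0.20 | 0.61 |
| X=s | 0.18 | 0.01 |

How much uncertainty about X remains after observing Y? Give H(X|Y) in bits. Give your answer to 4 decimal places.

Marginals: p(X) = (0.8100, 0.1900), p(Y) = (0.3800, 0.6200).
H(X|Y) = Σ p(Y) · H(X|Y=·).
  Y=α: p=0.3800, H(X|Y=α) = 0.9980
  Y=β: p=0.6200, H(X|Y=β) = 0.1191
Weighted sum = 0.4531 bits.

0.4531 bits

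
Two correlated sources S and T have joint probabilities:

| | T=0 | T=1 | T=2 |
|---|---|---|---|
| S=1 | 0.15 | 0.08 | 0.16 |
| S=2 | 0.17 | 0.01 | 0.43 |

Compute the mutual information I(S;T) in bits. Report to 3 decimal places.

Marginals: p(S) = (0.3900, 0.6100), p(T) = (0.3200, 0.0900, 0.5900).
I(S;T) = Σ p(x,y)·log₂[p(x,y)/(p(x)p(y))].
  (1,0): 0.15·log₂(1.2019) = 0.0398
  (1,1): 0.08·log₂(2.2792) = 0.0951
  (1,2): 0.16·log₂(0.6953) = -0.0839
  (2,0): 0.17·log₂(0.8709) = -0.0339
  (2,1): 0.01·log₂(0.1821) = -0.0246
  (2,2): 0.43·log₂(1.1948) = 0.1104
Sum = 0.103 bits.

0.103 bits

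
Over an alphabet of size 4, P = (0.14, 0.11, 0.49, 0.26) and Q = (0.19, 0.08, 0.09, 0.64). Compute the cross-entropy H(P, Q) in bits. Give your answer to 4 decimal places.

H(P,Q) = −Σ p·log₂ q.
  −0.14·log₂(0.19) = 0.33543
  −0.11·log₂(0.08) = 0.40082
  −0.49·log₂(0.09) = 1.70223
  −0.26·log₂(0.64) = 0.16740
H(P,Q) = 2.6059 bits.

2.6059 bits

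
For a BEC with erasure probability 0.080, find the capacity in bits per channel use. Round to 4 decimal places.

0.9200 bits

Binary erasure channel: capacity C = 1 − ε.
C = 1 − 0.080 = 0.9200 bits per channel use.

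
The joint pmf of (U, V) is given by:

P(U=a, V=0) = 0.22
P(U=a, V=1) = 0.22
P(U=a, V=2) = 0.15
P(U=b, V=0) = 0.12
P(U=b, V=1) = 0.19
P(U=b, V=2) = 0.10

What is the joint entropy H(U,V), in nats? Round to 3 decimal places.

H(U,V) = −Σ p(x,y)·ln p(x,y) over all 6 cells.
  cell (a,0): −0.22·ln0.22 = 0.3331
  cell (a,1): −0.22·ln0.22 = 0.3331
  cell (a,2): −0.15·ln0.15 = 0.2846
  cell (b,0): −0.12·ln0.12 = 0.2544
  cell (b,1): −0.19·ln0.19 = 0.3155
  cell (b,2): −0.10·ln0.10 = 0.2303
Sum = 1.751 nats.

1.751 nats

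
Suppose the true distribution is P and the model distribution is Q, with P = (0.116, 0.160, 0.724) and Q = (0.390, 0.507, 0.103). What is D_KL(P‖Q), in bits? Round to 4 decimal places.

1.5677 bits

D(P‖Q) = Σ p·log₂(p/q).
  0.116·log₂(0.116/0.390) = -0.20292
  0.160·log₂(0.160/0.507) = -0.26623
  0.724·log₂(0.724/0.103) = 2.03686
D(P‖Q) = 1.5677 bits.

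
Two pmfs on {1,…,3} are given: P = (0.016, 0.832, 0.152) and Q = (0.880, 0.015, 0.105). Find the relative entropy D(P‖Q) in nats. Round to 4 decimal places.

3.3332 nats

D(P‖Q) = Σ p·ln(p/q).
  0.016·ln(0.016/0.880) = -0.06412
  0.832·ln(0.832/0.015) = 3.34113
  0.152·ln(0.152/0.105) = 0.05623
D(P‖Q) = 3.3332 nats.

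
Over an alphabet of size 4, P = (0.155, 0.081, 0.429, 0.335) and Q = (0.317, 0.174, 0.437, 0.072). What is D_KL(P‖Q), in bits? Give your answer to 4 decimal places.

D(P‖Q) = Σ p·log₂(p/q).
  0.155·log₂(0.155/0.317) = -0.15999
  0.081·log₂(0.081/0.174) = -0.08935
  0.429·log₂(0.429/0.437) = -0.01144
  0.335·log₂(0.335/0.072) = 0.74306
D(P‖Q) = 0.4823 bits.

0.4823 bits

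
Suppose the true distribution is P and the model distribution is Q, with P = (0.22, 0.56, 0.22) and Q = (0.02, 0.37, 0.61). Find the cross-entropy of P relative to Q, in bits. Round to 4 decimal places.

2.2018 bits

H(P,Q) = −Σ p·log₂ q.
  −0.22·log₂(0.02) = 1.24165
  −0.56·log₂(0.37) = 0.80327
  −0.22·log₂(0.61) = 0.15689
H(P,Q) = 2.2018 bits.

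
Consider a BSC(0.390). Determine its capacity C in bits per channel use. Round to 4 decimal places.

Binary symmetric channel: C = 1 − h₂(ε) where h₂ is the binary entropy function.
h₂(0.390) = −0.390·log₂0.390 − 0.610·log₂0.610 = 0.9648.
C = 1 − 0.9648 = 0.0352 bits per channel use.

0.0352 bits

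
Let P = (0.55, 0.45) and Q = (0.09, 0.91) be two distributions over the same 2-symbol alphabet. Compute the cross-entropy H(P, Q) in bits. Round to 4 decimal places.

H(P,Q) = −Σ p·log₂ q.
  −0.55·log₂(0.09) = 1.91066
  −0.45·log₂(0.91) = 0.06123
H(P,Q) = 1.9719 bits.

1.9719 bits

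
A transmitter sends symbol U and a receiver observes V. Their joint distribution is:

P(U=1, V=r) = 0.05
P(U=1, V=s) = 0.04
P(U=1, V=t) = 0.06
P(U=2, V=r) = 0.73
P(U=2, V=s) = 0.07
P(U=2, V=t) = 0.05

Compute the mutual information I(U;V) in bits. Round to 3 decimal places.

Marginals: p(U) = (0.1500, 0.8500), p(V) = (0.7800, 0.1100, 0.1100).
I(U;V) = Σ p(x,y)·log₂[p(x,y)/(p(x)p(y))].
  (1,r): 0.05·log₂(0.4274) = -0.0613
  (1,s): 0.04·log₂(2.4242) = 0.0511
  (1,t): 0.06·log₂(3.6364) = 0.1117
  (2,r): 0.73·log₂(1.1011) = 0.1014
  (2,s): 0.07·log₂(0.7487) = -0.0292
  (2,t): 0.05·log₂(0.5348) = -0.0452
Sum = 0.129 bits.

0.129 bits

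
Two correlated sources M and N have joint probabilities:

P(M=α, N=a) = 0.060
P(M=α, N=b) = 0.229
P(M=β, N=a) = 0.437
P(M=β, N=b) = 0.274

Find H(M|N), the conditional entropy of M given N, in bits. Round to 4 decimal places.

0.7642 bits

Chain rule: H(M|N) = H(M,N) − H(N).
Marginals: p(M) = (0.2890, 0.7110), p(N) = (0.4970, 0.5030).
H(M,N) = 1.7642 bits; H(N) = 1.0000 bits.
H(M|N) = 1.7642 − 1.0000 = 0.7642 bits.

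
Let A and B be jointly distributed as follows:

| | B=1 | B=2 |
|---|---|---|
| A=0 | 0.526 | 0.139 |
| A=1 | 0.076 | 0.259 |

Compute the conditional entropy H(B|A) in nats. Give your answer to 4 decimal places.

Marginals: p(A) = (0.6650, 0.3350), p(B) = (0.6020, 0.3980).
H(B|A) = Σ p(A) · H(B|A=·).
  A=0: p=0.6650, H(B|A=0) = 0.5127
  A=1: p=0.3350, H(B|A=1) = 0.5355
Weighted sum = 0.5203 nats.

0.5203 nats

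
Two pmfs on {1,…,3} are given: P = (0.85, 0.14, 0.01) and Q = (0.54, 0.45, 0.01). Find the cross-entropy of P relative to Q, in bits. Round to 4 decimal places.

H(P,Q) = −Σ p·log₂ q.
  −0.85·log₂(0.54) = 0.75562
  −0.14·log₂(0.45) = 0.16128
  −0.01·log₂(0.01) = 0.06644
H(P,Q) = 0.9833 bits.

0.9833 bits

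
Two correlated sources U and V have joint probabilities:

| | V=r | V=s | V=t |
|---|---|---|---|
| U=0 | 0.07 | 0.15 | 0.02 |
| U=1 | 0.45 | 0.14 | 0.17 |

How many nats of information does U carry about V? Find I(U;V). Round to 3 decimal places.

0.081 nats

Marginals: p(U) = (0.2400, 0.7600), p(V) = (0.5200, 0.2900, 0.1900).
I(U;V) = Σ p(x,y)·ln[p(x,y)/(p(x)p(y))].
  (0,r): 0.07·ln(0.5609) = -0.0405
  (0,s): 0.15·ln(2.1552) = 0.1152
  (0,t): 0.02·ln(0.4386) = -0.0165
  (1,r): 0.45·ln(1.1387) = 0.0584
  (1,s): 0.14·ln(0.6352) = -0.0635
  (1,t): 0.17·ln(1.1773) = 0.0277
Sum = 0.081 nats.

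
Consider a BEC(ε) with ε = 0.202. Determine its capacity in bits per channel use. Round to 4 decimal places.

0.7980 bits

Binary erasure channel: capacity C = 1 − ε.
C = 1 − 0.202 = 0.7980 bits per channel use.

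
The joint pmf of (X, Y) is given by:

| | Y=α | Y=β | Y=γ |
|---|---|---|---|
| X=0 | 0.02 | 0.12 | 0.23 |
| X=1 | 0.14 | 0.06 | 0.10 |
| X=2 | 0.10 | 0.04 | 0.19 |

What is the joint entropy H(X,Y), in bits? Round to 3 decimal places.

2.914 bits

H(X,Y) = −Σ p(x,y)·log₂ p(x,y) over all 9 cells.
  cell (0,α): −0.02·log₂0.02 = 0.1129
  cell (0,β): −0.12·log₂0.12 = 0.3671
  cell (0,γ): −0.23·log₂0.23 = 0.4877
  cell (1,α): −0.14·log₂0.14 = 0.3971
  cell (1,β): −0.06·log₂0.06 = 0.2435
  cell (1,γ): −0.10·log₂0.10 = 0.3322
  cell (2,α): −0.10·log₂0.10 = 0.3322
  cell (2,β): −0.04·log₂0.04 = 0.1858
  cell (2,γ): −0.19·log₂0.19 = 0.4552
Sum = 2.914 bits.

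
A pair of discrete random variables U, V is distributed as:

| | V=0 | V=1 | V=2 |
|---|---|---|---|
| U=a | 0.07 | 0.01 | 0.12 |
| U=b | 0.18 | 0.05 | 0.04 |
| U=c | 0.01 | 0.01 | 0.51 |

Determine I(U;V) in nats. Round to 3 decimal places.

0.307 nats

Marginals: p(U) = (0.2000, 0.2700, 0.5300), p(V) = (0.2600, 0.0700, 0.6700).
I(U;V) = H(U) + H(V) − H(U,V).
H(U) = 1.0119, H(V) = 0.8047, H(U,V) = 1.5093.
I(U;V) = 1.0119 + 0.8047 − 1.5093 = 0.307 nats.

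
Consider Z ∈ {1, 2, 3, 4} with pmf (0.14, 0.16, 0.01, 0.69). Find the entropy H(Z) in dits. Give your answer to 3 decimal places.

0.378 dits

H(Z) = −Σ p·log₁₀ p.
  −(0.14)·log₁₀(0.14) = 0.1195
  −(0.16)·log₁₀(0.16) = 0.1273
  −(0.01)·log₁₀(0.01) = 0.0200
  −(0.69)·log₁₀(0.69) = 0.1112
Sum: 0.1195 + 0.1273 + 0.0200 + 0.1112 = 0.378 dits.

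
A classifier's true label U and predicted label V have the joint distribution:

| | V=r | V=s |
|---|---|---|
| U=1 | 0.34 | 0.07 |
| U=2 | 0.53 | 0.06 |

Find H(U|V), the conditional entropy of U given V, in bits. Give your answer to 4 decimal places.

Chain rule: H(U|V) = H(U,V) − H(V).
Marginals: p(U) = (0.4100, 0.5900), p(V) = (0.8700, 0.1300).
H(U,V) = 1.5267 bits; H(V) = 0.5574 bits.
H(U|V) = 1.5267 − 0.5574 = 0.9693 bits.

0.9693 bits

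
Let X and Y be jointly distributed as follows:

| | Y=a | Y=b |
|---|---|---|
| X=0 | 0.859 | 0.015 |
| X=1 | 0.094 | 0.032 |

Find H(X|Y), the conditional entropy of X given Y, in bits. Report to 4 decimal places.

0.4853 bits

Chain rule: H(X|Y) = H(X,Y) − H(Y).
Marginals: p(X) = (0.8740, 0.1260), p(Y) = (0.9530, 0.0470).
H(X,Y) = 0.7588 bits; H(Y) = 0.2735 bits.
H(X|Y) = 0.7588 − 0.2735 = 0.4853 bits.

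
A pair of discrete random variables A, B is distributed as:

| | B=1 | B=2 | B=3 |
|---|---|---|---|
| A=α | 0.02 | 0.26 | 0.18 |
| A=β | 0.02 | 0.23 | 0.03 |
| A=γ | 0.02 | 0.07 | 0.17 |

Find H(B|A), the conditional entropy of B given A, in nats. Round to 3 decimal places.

Marginals: p(A) = (0.4600, 0.2800, 0.2600), p(B) = (0.0600, 0.5600, 0.3800).
H(B|A) = Σ p(A) · H(B|A=·).
  A=α: p=0.4600, H(B|A=α) = 0.8260
  A=β: p=0.2800, H(B|A=β) = 0.5894
  A=γ: p=0.2600, H(B|A=γ) = 0.8284
Weighted sum = 0.760 nats.

0.760 nats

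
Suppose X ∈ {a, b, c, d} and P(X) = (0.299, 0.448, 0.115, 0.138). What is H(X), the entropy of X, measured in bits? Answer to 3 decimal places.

H(X) = −Σ p·log₂ p.
  −(0.299)·log₂(0.299) = 0.5208
  −(0.448)·log₂(0.448) = 0.5190
  −(0.115)·log₂(0.115) = 0.3588
  −(0.138)·log₂(0.138) = 0.3943
Sum: 0.5208 + 0.5190 + 0.3588 + 0.3943 = 1.793 bits.

1.793 bits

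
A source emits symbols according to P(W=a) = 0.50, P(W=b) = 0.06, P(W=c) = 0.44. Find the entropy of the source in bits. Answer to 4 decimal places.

H(W) = −Σ p·log₂ p.
  −(0.50)·log₂(0.50) = 0.50000
  −(0.06)·log₂(0.06) = 0.24353
  −(0.44)·log₂(0.44) = 0.52115
Sum: 0.50000 + 0.24353 + 0.52115 = 1.2647 bits.

1.2647 bits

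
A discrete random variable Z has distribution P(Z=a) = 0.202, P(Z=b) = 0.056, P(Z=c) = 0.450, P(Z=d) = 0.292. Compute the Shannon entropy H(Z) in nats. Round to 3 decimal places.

1.203 nats

H(Z) = −Σ p·ln p.
  −(0.202)·ln(0.202) = 0.3231
  −(0.056)·ln(0.056) = 0.1614
  −(0.450)·ln(0.450) = 0.3593
  −(0.292)·ln(0.292) = 0.3595
Sum: 0.3231 + 0.1614 + 0.3593 + 0.3595 = 1.203 nats.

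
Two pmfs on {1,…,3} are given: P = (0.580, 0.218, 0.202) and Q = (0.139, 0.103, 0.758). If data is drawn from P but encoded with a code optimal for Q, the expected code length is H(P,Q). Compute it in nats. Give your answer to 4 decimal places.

1.6960 nats

H(P,Q) = −Σ p·ln q.
  −0.580·ln(0.139) = 1.14450
  −0.218·ln(0.103) = 0.49552
  −0.202·ln(0.758) = 0.05597
H(P,Q) = 1.6960 nats.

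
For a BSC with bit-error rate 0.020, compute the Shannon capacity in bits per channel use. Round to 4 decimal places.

Binary symmetric channel: C = 1 − h₂(ε) where h₂ is the binary entropy function.
h₂(0.020) = −0.020·log₂0.020 − 0.980·log₂0.980 = 0.1414.
C = 1 − 0.1414 = 0.8586 bits per channel use.

0.8586 bits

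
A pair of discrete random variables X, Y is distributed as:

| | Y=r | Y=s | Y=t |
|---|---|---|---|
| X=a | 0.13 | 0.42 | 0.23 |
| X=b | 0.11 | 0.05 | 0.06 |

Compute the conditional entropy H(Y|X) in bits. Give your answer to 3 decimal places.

1.446 bits

Chain rule: H(Y|X) = H(X,Y) − H(X).
Marginals: p(X) = (0.7800, 0.2200), p(Y) = (0.2400, 0.4700, 0.2900).
H(X,Y) = 2.2059 bits; H(X) = 0.7602 bits.
H(Y|X) = 2.2059 − 0.7602 = 1.446 bits.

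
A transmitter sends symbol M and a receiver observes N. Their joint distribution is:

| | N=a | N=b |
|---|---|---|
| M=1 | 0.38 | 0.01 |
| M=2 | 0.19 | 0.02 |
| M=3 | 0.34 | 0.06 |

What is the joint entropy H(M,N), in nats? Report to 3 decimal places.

H(M,N) = −Σ p(x,y)·ln p(x,y) over all 6 cells.
  cell (1,a): −0.38·ln0.38 = 0.3677
  cell (1,b): −0.01·ln0.01 = 0.0461
  cell (2,a): −0.19·ln0.19 = 0.3155
  cell (2,b): −0.02·ln0.02 = 0.0782
  cell (3,a): −0.34·ln0.34 = 0.3668
  cell (3,b): −0.06·ln0.06 = 0.1688
Sum = 1.343 nats.

1.343 nats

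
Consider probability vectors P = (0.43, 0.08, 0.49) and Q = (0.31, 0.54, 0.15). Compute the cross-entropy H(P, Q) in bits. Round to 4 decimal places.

2.1388 bits

H(P,Q) = −Σ p·log₂ q.
  −0.43·log₂(0.31) = 0.72655
  −0.08·log₂(0.54) = 0.07112
  −0.49·log₂(0.15) = 1.34111
H(P,Q) = 2.1388 bits.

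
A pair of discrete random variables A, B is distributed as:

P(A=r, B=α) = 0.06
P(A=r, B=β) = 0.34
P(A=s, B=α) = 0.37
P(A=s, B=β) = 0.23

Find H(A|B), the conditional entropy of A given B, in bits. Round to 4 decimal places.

0.8053 bits

Chain rule: H(A|B) = H(A,B) − H(B).
Marginals: p(A) = (0.4000, 0.6000), p(B) = (0.4300, 0.5700).
H(A,B) = 1.7911 bits; H(B) = 0.9858 bits.
H(A|B) = 1.7911 − 0.9858 = 0.8053 bits.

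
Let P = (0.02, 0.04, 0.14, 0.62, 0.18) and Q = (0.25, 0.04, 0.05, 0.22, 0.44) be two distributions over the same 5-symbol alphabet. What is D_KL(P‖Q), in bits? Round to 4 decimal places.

0.8297 bits

D(P‖Q) = Σ p·log₂(p/q).
  0.02·log₂(0.02/0.25) = -0.07288
  0.04·log₂(0.04/0.04) = 0.00000
  0.14·log₂(0.14/0.05) = 0.20796
  0.62·log₂(0.62/0.22) = 0.92675
  0.18·log₂(0.18/0.44) = -0.23211
D(P‖Q) = 0.8297 bits.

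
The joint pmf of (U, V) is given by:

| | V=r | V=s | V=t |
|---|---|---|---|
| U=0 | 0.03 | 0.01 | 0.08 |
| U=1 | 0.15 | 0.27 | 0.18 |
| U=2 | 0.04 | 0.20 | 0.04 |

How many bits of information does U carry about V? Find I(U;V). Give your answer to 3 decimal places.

0.122 bits

Marginals: p(U) = (0.1200, 0.6000, 0.2800), p(V) = (0.2200, 0.4800, 0.3000).
I(U;V) = H(U) + H(V) − H(U,V).
H(U) = 1.3235, H(V) = 1.5099, H(U,V) = 2.7115.
I(U;V) = 1.3235 + 1.5099 − 2.7115 = 0.122 bits.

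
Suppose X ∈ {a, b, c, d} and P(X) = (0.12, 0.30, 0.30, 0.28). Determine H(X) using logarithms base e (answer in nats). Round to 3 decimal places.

H(X) = −Σ p·ln p.
  −(0.12)·ln(0.12) = 0.2544
  −(0.30)·ln(0.30) = 0.3612
  −(0.30)·ln(0.30) = 0.3612
  −(0.28)·ln(0.28) = 0.3564
Sum: 0.2544 + 0.3612 + 0.3612 + 0.3564 = 1.333 nats.

1.333 nats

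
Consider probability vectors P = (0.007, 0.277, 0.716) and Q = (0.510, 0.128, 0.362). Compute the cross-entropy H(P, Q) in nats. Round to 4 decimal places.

1.3017 nats

H(P,Q) = −Σ p·ln q.
  −0.007·ln(0.510) = 0.00471
  −0.277·ln(0.128) = 0.56944
  −0.716·ln(0.362) = 0.72754
H(P,Q) = 1.3017 nats.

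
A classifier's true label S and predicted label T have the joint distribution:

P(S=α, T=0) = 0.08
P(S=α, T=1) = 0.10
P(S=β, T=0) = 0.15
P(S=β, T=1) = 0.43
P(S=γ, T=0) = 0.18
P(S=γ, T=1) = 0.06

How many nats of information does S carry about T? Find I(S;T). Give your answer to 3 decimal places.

Marginals: p(S) = (0.1800, 0.5800, 0.2400), p(T) = (0.4100, 0.5900).
I(S;T) = Σ p(x,y)·ln[p(x,y)/(p(x)p(y))].
  (α,0): 0.08·ln(1.0840) = 0.0065
  (α,1): 0.10·ln(0.9416) = -0.0060
  (β,0): 0.15·ln(0.6308) = -0.0691
  (β,1): 0.43·ln(1.2566) = 0.0982
  (γ,0): 0.18·ln(1.8293) = 0.1087
  (γ,1): 0.06·ln(0.4237) = -0.0515
Sum = 0.087 nats.

0.087 nats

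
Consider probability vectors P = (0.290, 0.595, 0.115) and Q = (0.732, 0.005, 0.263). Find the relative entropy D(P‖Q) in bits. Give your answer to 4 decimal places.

3.5778 bits

D(P‖Q) = Σ p·log₂(p/q).
  0.290·log₂(0.290/0.732) = -0.38738
  0.595·log₂(0.595/0.005) = 4.10242
  0.115·log₂(0.115/0.263) = -0.13724
D(P‖Q) = 3.5778 bits.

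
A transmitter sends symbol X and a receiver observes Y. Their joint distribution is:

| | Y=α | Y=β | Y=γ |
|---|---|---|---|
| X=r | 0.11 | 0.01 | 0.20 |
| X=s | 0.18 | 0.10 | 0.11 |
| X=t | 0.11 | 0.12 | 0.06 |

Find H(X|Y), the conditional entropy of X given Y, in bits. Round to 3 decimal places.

Marginals: p(X) = (0.3200, 0.3900, 0.2900), p(Y) = (0.4000, 0.2300, 0.3700).
H(X|Y) = Σ p(Y) · H(X|Y=·).
  Y=α: p=0.4000, H(X|Y=α) = 1.5428
  Y=β: p=0.2300, H(X|Y=β) = 1.2088
  Y=γ: p=0.3700, H(X|Y=γ) = 1.4256
Weighted sum = 1.423 bits.

1.423 bits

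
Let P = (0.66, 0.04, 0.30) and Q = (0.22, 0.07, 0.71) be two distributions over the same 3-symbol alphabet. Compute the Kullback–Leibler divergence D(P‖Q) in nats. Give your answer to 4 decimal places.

D(P‖Q) = Σ p·ln(p/q).
  0.66·ln(0.66/0.22) = 0.72508
  0.04·ln(0.04/0.07) = -0.02238
  0.30·ln(0.30/0.71) = -0.25844
D(P‖Q) = 0.4443 nats.

0.4443 nats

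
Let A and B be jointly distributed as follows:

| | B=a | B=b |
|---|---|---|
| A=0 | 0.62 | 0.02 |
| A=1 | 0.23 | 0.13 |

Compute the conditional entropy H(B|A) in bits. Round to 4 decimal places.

Chain rule: H(B|A) = H(A,B) − H(A).
Marginals: p(A) = (0.6400, 0.3600), p(B) = (0.8500, 0.1500).
H(A,B) = 1.4108 bits; H(A) = 0.9427 bits.
H(B|A) = 1.4108 − 0.9427 = 0.4681 bits.

0.4681 bits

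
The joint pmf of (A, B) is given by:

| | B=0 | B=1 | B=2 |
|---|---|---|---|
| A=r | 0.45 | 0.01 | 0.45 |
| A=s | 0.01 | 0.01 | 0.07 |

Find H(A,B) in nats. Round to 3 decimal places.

H(A,B) = −Σ p(x,y)·ln p(x,y) over all 6 cells.
  cell (r,0): −0.45·ln0.45 = 0.3593
  cell (r,1): −0.01·ln0.01 = 0.0461
  cell (r,2): −0.45·ln0.45 = 0.3593
  cell (s,0): −0.01·ln0.01 = 0.0461
  cell (s,1): −0.01·ln0.01 = 0.0461
  cell (s,2): −0.07·ln0.07 = 0.1861
Sum = 1.043 nats.

1.043 nats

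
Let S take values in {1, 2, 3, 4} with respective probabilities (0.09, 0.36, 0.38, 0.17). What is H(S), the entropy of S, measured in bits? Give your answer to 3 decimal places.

H(S) = −Σ p·log₂ p.
  −(0.09)·log₂(0.09) = 0.3127
  −(0.36)·log₂(0.36) = 0.5306
  −(0.38)·log₂(0.38) = 0.5305
  −(0.17)·log₂(0.17) = 0.4346
Sum: 0.3127 + 0.5306 + 0.5305 + 0.4346 = 1.808 bits.

1.808 bits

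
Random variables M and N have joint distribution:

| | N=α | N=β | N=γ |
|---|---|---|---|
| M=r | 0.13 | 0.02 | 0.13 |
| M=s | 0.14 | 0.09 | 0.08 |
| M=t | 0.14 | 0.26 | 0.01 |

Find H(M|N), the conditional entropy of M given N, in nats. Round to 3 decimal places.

Marginals: p(M) = (0.2800, 0.3100, 0.4100), p(N) = (0.4100, 0.3700, 0.2200).
H(M|N) = Σ p(N) · H(M|N=·).
  N=α: p=0.4100, H(M|N=α) = 1.0980
  N=β: p=0.3700, H(M|N=β) = 0.7495
  N=γ: p=0.2200, H(M|N=γ) = 0.8192
Weighted sum = 0.908 nats.

0.908 nats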